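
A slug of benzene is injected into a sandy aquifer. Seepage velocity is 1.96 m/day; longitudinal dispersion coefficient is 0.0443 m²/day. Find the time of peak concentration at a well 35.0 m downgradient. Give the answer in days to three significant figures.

For the 1D instantaneous-source solution, setting ∂C/∂t = 0 at fixed x gives v²t² + 2Dt − x² = 0, so t = (√(D² + v²x²) − D)/v².
√(D² + v²x²) = √(0.0443² + 1.96² × 35.0²) = 68.60; v² = 3.8416.
t = (68.60 − 0.0443)/3.8416 = 17.8 days (vs. the pure-advection estimate x/v = 17.9 d).

17.8 days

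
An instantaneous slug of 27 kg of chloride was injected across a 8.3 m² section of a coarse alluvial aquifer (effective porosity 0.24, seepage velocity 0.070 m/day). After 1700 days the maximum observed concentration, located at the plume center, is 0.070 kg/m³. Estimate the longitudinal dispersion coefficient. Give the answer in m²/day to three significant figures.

1.76 m²/day

At the plume center C_max = M/(n_e·A·√(4πDt)), so D = M²/(4πt·(n_e·A·C_max)²).
n_e·A·C_max = 0.24 × 8.3 × 0.070 = 0.1394 kg/m.
D = 27²/(4π × 1700 × 0.1394²) = 1.76 m²/day.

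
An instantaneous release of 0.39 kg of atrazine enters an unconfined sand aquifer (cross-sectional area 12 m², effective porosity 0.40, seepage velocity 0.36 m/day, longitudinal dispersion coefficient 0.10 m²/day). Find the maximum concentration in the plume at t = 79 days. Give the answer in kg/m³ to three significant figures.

The peak of an instantaneous 1D plume sits at x = vt; there the Gaussian factor is 1 and C_max = M/(n_e·A·√(4πDt)), where n_e·A is the pore area the mass is dissolved in.
√(4πDt) = √(4π × 0.10 × 79) = 9.964 m, so C_max = 0.39/(0.40 × 12 × 9.964) = 0.00815 kg/m³.

0.00815 kg/m³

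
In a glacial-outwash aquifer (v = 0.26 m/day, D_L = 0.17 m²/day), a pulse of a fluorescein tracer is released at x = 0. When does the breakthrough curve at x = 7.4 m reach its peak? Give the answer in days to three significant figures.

For the 1D instantaneous-source solution, setting ∂C/∂t = 0 at fixed x gives v²t² + 2Dt − x² = 0, so t = (√(D² + v²x²) − D)/v².
√(D² + v²x²) = √(0.17² + 0.26² × 7.4²) = 1.931; v² = 0.0676.
t = (1.931 − 0.17)/0.0676 = 26.1 days (vs. the pure-advection estimate x/v = 28.5 d).

26.1 days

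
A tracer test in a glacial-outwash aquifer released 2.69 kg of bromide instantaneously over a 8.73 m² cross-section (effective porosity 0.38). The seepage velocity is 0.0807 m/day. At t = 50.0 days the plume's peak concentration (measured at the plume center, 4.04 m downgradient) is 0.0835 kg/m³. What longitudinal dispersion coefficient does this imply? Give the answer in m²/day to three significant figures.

At the plume center C_max = M/(n_e·A·√(4πDt)), so D = M²/(4πt·(n_e·A·C_max)²).
n_e·A·C_max = 0.38 × 8.73 × 0.0835 = 0.2770 kg/m.
D = 2.69²/(4π × 50.0 × 0.2770²) = 0.150 m²/day.

0.150 m²/day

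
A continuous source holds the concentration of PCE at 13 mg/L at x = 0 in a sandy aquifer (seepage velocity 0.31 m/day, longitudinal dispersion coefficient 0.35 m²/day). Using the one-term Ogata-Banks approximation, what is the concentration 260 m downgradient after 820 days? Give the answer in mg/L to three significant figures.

5.26 mg/L

For a continuous step input, C/C₀ ≈ ½·erfc((x−vt)/(2√(Dt))).
vt = 0.31 × 820 = 254.2 m and 2√(Dt) = 2√(0.35 × 820) = 33.88 m.
Argument (x−vt)/(2√(Dt)) = (260 − 254.2)/33.88 = 0.1712; ½·erfc(0.1712) = 0.4043.
C = 13 × 0.4043 = 5.26 mg/L.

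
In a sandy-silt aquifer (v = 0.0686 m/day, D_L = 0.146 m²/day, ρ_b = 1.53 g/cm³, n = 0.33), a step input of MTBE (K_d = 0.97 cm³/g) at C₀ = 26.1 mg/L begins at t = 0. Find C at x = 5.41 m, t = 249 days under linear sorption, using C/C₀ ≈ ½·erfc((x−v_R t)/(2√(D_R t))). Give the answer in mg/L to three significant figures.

Retardation factor R = 1 + ρ_b·K_d/n = 1 + 1.53 × 0.97/0.33 = 5.497.
Sorption retards both mechanisms: v_R = v/R = 0.01248 m/day, D_R = D/R = 0.02656 m²/day.
v_R·t = 0.01248 × 249 = 3.10752 m; 2√(D_R t) = 5.143 m; argument = (5.41 − 3.10752)/5.143 = 0.4477.
C = C₀ × ½·erfc(0.4477) = 26.1 × 0.2633 = 6.87 mg/L.

6.87 mg/L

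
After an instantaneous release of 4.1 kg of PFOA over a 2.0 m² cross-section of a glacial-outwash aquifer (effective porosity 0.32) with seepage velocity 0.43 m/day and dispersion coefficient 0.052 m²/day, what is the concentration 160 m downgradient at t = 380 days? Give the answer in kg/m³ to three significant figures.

0.351 kg/m³

For an instantaneous plane source, C(x,t) = M/(n_e·A·√(4πDt)) · exp(−(x−vt)²/(4Dt)), with n_e·A the pore (flow) area.
Plume center vt = 0.43 × 380 = 163.4 m, so the well at 160 m is 3.4 m upgradient of the peak.
√(4πDt) = 15.76 m, giving peak height M/(n_e·A·√(4πDt)) = 4.1/(0.32 × 2.0 × 15.76) = 0.4065 kg/m³.
(x−vt)²/(4Dt) = (-3.4)²/(4 × 0.052 × 380) = 0.1463; exp(−0.1463) = 0.8639.
C = 0.4065 × 0.8639 = 0.351 kg/m³.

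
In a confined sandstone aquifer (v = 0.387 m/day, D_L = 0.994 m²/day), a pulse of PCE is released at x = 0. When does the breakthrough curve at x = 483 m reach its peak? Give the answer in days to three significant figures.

For the 1D instantaneous-source solution, setting ∂C/∂t = 0 at fixed x gives v²t² + 2Dt − x² = 0, so t = (√(D² + v²x²) − D)/v².
√(D² + v²x²) = √(0.994² + 0.387² × 483²) = 186.9; v² = 0.149769.
t = (186.9 − 0.994)/0.149769 = 1240 days (vs. the pure-advection estimate x/v = 1250 d).

1240 days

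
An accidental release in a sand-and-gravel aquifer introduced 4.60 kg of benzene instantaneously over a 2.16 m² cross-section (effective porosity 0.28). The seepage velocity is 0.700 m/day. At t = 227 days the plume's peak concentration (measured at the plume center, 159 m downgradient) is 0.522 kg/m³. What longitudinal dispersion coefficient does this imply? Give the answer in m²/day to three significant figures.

At the plume center C_max = M/(n_e·A·√(4πDt)), so D = M²/(4πt·(n_e·A·C_max)²).
n_e·A·C_max = 0.28 × 2.16 × 0.522 = 0.3157 kg/m.
D = 4.60²/(4π × 227 × 0.3157²) = 0.0744 m²/day.

0.0744 m²/day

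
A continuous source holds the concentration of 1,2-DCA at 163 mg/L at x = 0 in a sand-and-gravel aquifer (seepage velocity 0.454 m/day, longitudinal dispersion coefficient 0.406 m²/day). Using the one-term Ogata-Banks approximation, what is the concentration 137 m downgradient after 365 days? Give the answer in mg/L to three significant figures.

155 mg/L

For a continuous step input, C/C₀ ≈ ½·erfc((x−vt)/(2√(Dt))).
vt = 0.454 × 365 = 165.71 m and 2√(Dt) = 2√(0.406 × 365) = 24.35 m.
Argument (x−vt)/(2√(Dt)) = (137 − 165.71)/24.35 = -1.179; ½·erfc(-1.179) = 0.9523.
C = 163 × 0.9523 = 155 mg/L.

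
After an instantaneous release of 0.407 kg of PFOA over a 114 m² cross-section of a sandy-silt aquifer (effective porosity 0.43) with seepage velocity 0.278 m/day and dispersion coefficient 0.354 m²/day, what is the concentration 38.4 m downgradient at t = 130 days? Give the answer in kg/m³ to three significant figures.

For an instantaneous plane source, C(x,t) = M/(n_e·A·√(4πDt)) · exp(−(x−vt)²/(4Dt)), with n_e·A the pore (flow) area.
Plume center vt = 0.278 × 130 = 36.14 m, so the well at 38.4 m is 2.26 m downgradient of the peak.
√(4πDt) = 24.05 m, giving peak height M/(n_e·A·√(4πDt)) = 0.407/(0.43 × 114 × 24.05) = 0.0003452 kg/m³.
(x−vt)²/(4Dt) = (2.26)²/(4 × 0.354 × 130) = 0.02775; exp(−0.02775) = 0.9726.
C = 0.0003452 × 0.9726 = 0.000336 kg/m³.

0.000336 kg/m³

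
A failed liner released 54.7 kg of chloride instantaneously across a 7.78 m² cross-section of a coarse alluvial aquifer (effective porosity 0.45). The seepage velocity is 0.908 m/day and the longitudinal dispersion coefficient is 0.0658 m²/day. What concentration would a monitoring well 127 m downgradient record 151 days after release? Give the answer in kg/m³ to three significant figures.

For an instantaneous plane source, C(x,t) = M/(n_e·A·√(4πDt)) · exp(−(x−vt)²/(4Dt)), with n_e·A the pore (flow) area.
Plume center vt = 0.908 × 151 = 137.108 m, so the well at 127 m is 10.108 m upgradient of the peak.
√(4πDt) = 11.17 m, giving peak height M/(n_e·A·√(4πDt)) = 54.7/(0.45 × 7.78 × 11.17) = 1.399 kg/m³.
(x−vt)²/(4Dt) = (-10.108)²/(4 × 0.0658 × 151) = 2.571; exp(−2.571) = 0.07646.
C = 1.399 × 0.07646 = 0.107 kg/m³.

0.107 kg/m³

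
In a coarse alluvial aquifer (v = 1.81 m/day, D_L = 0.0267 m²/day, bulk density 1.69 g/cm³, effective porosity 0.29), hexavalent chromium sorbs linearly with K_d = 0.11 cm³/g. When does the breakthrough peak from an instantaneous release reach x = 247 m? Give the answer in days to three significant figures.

224 days

Retardation factor R = 1 + ρ_b·K_d/n = 1 + 1.69 × 0.11/0.29 = 1.641.
Sorption retards both mechanisms: v_R = v/R = 1.103 m/day, D_R = D/R = 0.01627 m²/day.
Peak time from v_R²t² + 2D_R t − x² = 0: t = (√(D_R² + v_R²x²) − D_R)/v_R².
√(D_R² + v_R²x²) = √(0.01627² + 1.103² × 247²) = 272.4; v_R² = 1.217.
t = (272.4 − 0.01627)/1.217 = 224 days.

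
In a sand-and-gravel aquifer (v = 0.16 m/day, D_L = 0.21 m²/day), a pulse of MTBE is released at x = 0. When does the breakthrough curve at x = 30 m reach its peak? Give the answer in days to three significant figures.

For the 1D instantaneous-source solution, setting ∂C/∂t = 0 at fixed x gives v²t² + 2Dt − x² = 0, so t = (√(D² + v²x²) − D)/v².
√(D² + v²x²) = √(0.21² + 0.16² × 30²) = 4.805; v² = 0.0256.
t = (4.805 − 0.21)/0.0256 = 179 days (vs. the pure-advection estimate x/v = 188 d).

179 days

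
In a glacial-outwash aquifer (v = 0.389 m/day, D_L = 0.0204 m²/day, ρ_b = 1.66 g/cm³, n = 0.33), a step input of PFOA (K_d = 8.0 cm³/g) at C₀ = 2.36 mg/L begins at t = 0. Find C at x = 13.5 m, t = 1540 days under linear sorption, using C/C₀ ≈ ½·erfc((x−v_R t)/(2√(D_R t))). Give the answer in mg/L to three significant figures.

Retardation factor R = 1 + ρ_b·K_d/n = 1 + 1.66 × 8.0/0.33 = 41.24.
Sorption retards both mechanisms: v_R = v/R = 0.009433 m/day, D_R = D/R = 0.0004947 m²/day.
v_R·t = 0.009433 × 1540 = 14.52682 m; 2√(D_R t) = 1.746 m; argument = (13.5 − 14.52682)/1.746 = -0.5881.
C = C₀ × ½·erfc(-0.5881) = 2.36 × 0.7972 = 1.88 mg/L.

1.88 mg/L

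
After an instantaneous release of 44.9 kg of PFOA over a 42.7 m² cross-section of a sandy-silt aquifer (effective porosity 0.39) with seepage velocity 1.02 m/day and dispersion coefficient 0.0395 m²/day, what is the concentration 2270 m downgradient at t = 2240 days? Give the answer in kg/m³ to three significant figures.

For an instantaneous plane source, C(x,t) = M/(n_e·A·√(4πDt)) · exp(−(x−vt)²/(4Dt)), with n_e·A the pore (flow) area.
Plume center vt = 1.02 × 2240 = 2284.8 m, so the well at 2270 m is 14.8 m upgradient of the peak.
√(4πDt) = 33.34 m, giving peak height M/(n_e·A·√(4πDt)) = 44.9/(0.39 × 42.7 × 33.34) = 0.08087 kg/m³.
(x−vt)²/(4Dt) = (-14.8)²/(4 × 0.0395 × 2240) = 0.6189; exp(−0.6189) = 0.5385.
C = 0.08087 × 0.5385 = 0.0435 kg/m³.

0.0435 kg/m³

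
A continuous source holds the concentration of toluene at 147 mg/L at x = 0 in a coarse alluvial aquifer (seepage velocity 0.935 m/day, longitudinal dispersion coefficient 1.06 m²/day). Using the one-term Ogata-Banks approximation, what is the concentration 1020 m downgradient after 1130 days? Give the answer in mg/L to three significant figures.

For a continuous step input, C/C₀ ≈ ½·erfc((x−vt)/(2√(Dt))).
vt = 0.935 × 1130 = 1056.55 m and 2√(Dt) = 2√(1.06 × 1130) = 69.22 m.
Argument (x−vt)/(2√(Dt)) = (1020 − 1056.55)/69.22 = -0.5280; ½·erfc(-0.5280) = 0.7724.
C = 147 × 0.7724 = 114 mg/L.

114 mg/L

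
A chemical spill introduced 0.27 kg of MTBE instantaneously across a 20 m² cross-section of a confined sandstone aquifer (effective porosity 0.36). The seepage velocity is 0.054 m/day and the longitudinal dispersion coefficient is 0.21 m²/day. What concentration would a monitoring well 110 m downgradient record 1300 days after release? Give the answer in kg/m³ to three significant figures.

0.000150 kg/m³

For an instantaneous plane source, C(x,t) = M/(n_e·A·√(4πDt)) · exp(−(x−vt)²/(4Dt)), with n_e·A the pore (flow) area.
Plume center vt = 0.054 × 1300 = 70.2 m, so the well at 110 m is 39.8 m downgradient of the peak.
√(4πDt) = 58.57 m, giving peak height M/(n_e·A·√(4πDt)) = 0.27/(0.36 × 20 × 58.57) = 0.0006403 kg/m³.
(x−vt)²/(4Dt) = (39.8)²/(4 × 0.21 × 1300) = 1.451; exp(−1.451) = 0.2343.
C = 0.0006403 × 0.2343 = 0.000150 kg/m³.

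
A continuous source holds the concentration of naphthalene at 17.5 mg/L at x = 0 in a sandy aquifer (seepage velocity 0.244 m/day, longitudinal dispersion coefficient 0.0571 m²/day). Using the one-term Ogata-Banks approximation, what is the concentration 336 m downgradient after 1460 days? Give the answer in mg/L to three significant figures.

16.5 mg/L

For a continuous step input, C/C₀ ≈ ½·erfc((x−vt)/(2√(Dt))).
vt = 0.244 × 1460 = 356.24 m and 2√(Dt) = 2√(0.0571 × 1460) = 18.26 m.
Argument (x−vt)/(2√(Dt)) = (336 − 356.24)/18.26 = -1.108; ½·erfc(-1.108) = 0.9414.
C = 17.5 × 0.9414 = 16.5 mg/L.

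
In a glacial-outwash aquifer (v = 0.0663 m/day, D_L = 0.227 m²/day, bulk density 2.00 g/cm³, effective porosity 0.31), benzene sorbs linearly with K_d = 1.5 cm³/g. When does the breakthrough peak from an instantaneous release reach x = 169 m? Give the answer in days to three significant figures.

26700 days

Retardation factor R = 1 + ρ_b·K_d/n = 1 + 2.00 × 1.5/0.31 = 10.68.
Sorption retards both mechanisms: v_R = v/R = 0.006208 m/day, D_R = D/R = 0.02125 m²/day.
Peak time from v_R²t² + 2D_R t − x² = 0: t = (√(D_R² + v_R²x²) − D_R)/v_R².
√(D_R² + v_R²x²) = √(0.02125² + 0.006208² × 169²) = 1.049; v_R² = 3.854e-05.
t = (1.049 − 0.02125)/3.854e-05 = 26700 days.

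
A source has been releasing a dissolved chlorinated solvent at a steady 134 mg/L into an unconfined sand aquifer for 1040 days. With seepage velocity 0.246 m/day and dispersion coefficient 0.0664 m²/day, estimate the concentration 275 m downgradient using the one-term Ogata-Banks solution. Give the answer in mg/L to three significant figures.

6.90 mg/L

For a continuous step input, C/C₀ ≈ ½·erfc((x−vt)/(2√(Dt))).
vt = 0.246 × 1040 = 255.84 m and 2√(Dt) = 2√(0.0664 × 1040) = 16.62 m.
Argument (x−vt)/(2√(Dt)) = (275 − 255.84)/16.62 = 1.153; ½·erfc(1.153) = 0.05149.
C = 134 × 0.05149 = 6.90 mg/L.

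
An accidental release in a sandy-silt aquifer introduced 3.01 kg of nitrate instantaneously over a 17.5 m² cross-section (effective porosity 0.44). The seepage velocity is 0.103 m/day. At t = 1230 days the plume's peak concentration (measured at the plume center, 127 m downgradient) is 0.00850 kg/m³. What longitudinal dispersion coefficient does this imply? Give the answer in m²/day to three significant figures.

At the plume center C_max = M/(n_e·A·√(4πDt)), so D = M²/(4πt·(n_e·A·C_max)²).
n_e·A·C_max = 0.44 × 17.5 × 0.00850 = 0.06545 kg/m.
D = 3.01²/(4π × 1230 × 0.06545²) = 0.137 m²/day.

0.137 m²/day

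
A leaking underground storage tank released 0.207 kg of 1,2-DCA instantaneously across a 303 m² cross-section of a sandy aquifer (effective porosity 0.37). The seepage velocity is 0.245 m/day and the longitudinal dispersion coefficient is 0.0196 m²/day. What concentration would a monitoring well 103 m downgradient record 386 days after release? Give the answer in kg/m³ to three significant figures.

1.81e-05 kg/m³

For an instantaneous plane source, C(x,t) = M/(n_e·A·√(4πDt)) · exp(−(x−vt)²/(4Dt)), with n_e·A the pore (flow) area.
Plume center vt = 0.245 × 386 = 94.57 m, so the well at 103 m is 8.43 m downgradient of the peak.
√(4πDt) = 9.750 m, giving peak height M/(n_e·A·√(4πDt)) = 0.207/(0.37 × 303 × 9.750) = 0.0001894 kg/m³.
(x−vt)²/(4Dt) = (8.43)²/(4 × 0.0196 × 386) = 2.348; exp(−2.348) = 0.09556.
C = 0.0001894 × 0.09556 = 1.81e-05 kg/m³.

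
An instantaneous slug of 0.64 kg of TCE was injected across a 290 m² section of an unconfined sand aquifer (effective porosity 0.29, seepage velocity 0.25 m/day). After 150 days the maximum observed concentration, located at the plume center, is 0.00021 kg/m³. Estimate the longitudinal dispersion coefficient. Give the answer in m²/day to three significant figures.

At the plume center C_max = M/(n_e·A·√(4πDt)), so D = M²/(4πt·(n_e·A·C_max)²).
n_e·A·C_max = 0.29 × 290 × 0.00021 = 0.01766 kg/m.
D = 0.64²/(4π × 150 × 0.01766²) = 0.697 m²/day.

0.697 m²/day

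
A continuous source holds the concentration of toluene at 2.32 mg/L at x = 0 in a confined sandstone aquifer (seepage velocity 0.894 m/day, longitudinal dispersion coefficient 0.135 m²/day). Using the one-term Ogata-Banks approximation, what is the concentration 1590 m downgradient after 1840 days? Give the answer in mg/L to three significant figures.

For a continuous step input, C/C₀ ≈ ½·erfc((x−vt)/(2√(Dt))).
vt = 0.894 × 1840 = 1644.96 m and 2√(Dt) = 2√(0.135 × 1840) = 31.52 m.
Argument (x−vt)/(2√(Dt)) = (1590 − 1644.96)/31.52 = -1.744; ½·erfc(-1.744) = 0.9932.
C = 2.32 × 0.9932 = 2.30 mg/L.

2.30 mg/L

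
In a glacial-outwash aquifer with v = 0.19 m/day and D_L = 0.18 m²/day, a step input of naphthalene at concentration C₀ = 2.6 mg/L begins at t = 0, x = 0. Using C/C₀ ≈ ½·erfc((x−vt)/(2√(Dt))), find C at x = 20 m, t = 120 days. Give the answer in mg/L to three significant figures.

For a continuous step input, C/C₀ ≈ ½·erfc((x−vt)/(2√(Dt))).
vt = 0.19 × 120 = 22.8 m and 2√(Dt) = 2√(0.18 × 120) = 9.295 m.
Argument (x−vt)/(2√(Dt)) = (20 − 22.8)/9.295 = -0.3012; ½·erfc(-0.3012) = 0.6649.
C = 2.6 × 0.6649 = 1.73 mg/L.

1.73 mg/L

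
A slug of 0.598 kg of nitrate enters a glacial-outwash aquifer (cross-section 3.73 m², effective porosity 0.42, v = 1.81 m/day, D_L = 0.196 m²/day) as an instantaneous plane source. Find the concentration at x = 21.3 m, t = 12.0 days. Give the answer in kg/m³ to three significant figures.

For an instantaneous plane source, C(x,t) = M/(n_e·A·√(4πDt)) · exp(−(x−vt)²/(4Dt)), with n_e·A the pore (flow) area.
Plume center vt = 1.81 × 12.0 = 21.72 m, so the well at 21.3 m is 0.42 m upgradient of the peak.
√(4πDt) = 5.437 m, giving peak height M/(n_e·A·√(4πDt)) = 0.598/(0.42 × 3.73 × 5.437) = 0.07021 kg/m³.
(x−vt)²/(4Dt) = (-0.42)²/(4 × 0.196 × 12.0) = 0.01875; exp(−0.01875) = 0.9814.
C = 0.07021 × 0.9814 = 0.0689 kg/m³.

0.0689 kg/m³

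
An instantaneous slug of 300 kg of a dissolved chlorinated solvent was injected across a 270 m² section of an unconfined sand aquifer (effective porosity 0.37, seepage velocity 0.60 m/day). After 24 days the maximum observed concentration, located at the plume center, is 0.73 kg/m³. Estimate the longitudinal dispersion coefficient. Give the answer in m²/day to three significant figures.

0.0561 m²/day

At the plume center C_max = M/(n_e·A·√(4πDt)), so D = M²/(4πt·(n_e·A·C_max)²).
n_e·A·C_max = 0.37 × 270 × 0.73 = 72.93 kg/m.
D = 300²/(4π × 24 × 72.93²) = 0.0561 m²/day.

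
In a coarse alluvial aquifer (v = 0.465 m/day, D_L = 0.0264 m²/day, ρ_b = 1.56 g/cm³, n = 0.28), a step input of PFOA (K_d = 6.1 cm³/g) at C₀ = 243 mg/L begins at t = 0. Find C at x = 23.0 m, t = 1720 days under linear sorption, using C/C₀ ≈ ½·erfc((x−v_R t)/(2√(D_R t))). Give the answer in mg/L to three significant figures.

113 mg/L

Retardation factor R = 1 + ρ_b·K_d/n = 1 + 1.56 × 6.1/0.28 = 34.99.
Sorption retards both mechanisms: v_R = v/R = 0.01329 m/day, D_R = D/R = 0.0007545 m²/day.
v_R·t = 0.01329 × 1720 = 22.8588 m; 2√(D_R t) = 2.278 m; argument = (23.0 − 22.8588)/2.278 = 0.06198.
C = C₀ × ½·erfc(0.06198) = 243 × 0.4651 = 113 mg/L.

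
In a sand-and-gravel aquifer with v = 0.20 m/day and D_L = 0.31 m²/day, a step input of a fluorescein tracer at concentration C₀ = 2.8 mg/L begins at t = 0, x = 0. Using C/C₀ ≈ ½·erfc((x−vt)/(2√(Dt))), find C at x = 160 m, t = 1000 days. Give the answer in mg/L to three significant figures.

2.65 mg/L

For a continuous step input, C/C₀ ≈ ½·erfc((x−vt)/(2√(Dt))).
vt = 0.20 × 1000 = 200 m and 2√(Dt) = 2√(0.31 × 1000) = 35.21 m.
Argument (x−vt)/(2√(Dt)) = (160 − 200)/35.21 = -1.136; ½·erfc(-1.136) = 0.9459.
C = 2.8 × 0.9459 = 2.65 mg/L.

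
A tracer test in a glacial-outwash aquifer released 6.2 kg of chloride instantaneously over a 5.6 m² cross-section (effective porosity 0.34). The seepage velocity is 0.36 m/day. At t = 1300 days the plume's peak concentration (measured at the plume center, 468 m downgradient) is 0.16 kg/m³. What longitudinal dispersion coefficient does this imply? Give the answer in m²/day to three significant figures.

At the plume center C_max = M/(n_e·A·√(4πDt)), so D = M²/(4πt·(n_e·A·C_max)²).
n_e·A·C_max = 0.34 × 5.6 × 0.16 = 0.3046 kg/m.
D = 6.2²/(4π × 1300 × 0.3046²) = 0.0254 m²/day.

0.0254 m²/day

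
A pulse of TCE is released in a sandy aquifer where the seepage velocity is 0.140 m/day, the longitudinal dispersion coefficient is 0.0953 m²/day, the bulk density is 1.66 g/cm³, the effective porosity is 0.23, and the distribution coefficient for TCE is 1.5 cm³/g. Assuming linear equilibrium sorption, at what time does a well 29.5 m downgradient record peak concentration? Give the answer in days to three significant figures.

2440 days

Retardation factor R = 1 + ρ_b·K_d/n = 1 + 1.66 × 1.5/0.23 = 11.83.
Sorption retards both mechanisms: v_R = v/R = 0.01183 m/day, D_R = D/R = 0.008056 m²/day.
Peak time from v_R²t² + 2D_R t − x² = 0: t = (√(D_R² + v_R²x²) − D_R)/v_R².
√(D_R² + v_R²x²) = √(0.008056² + 0.01183² × 29.5²) = 0.3491; v_R² = 0.0001399.
t = (0.3491 − 0.008056)/0.0001399 = 2440 days.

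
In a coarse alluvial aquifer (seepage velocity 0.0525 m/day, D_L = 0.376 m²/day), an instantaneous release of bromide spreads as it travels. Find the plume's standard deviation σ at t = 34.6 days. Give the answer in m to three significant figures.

Dispersive spreading gives a Gaussian with σ² = 2Dt; advection only shifts the center.
σ = √(2 × 0.376 × 34.6) = 5.10 m.

5.10 m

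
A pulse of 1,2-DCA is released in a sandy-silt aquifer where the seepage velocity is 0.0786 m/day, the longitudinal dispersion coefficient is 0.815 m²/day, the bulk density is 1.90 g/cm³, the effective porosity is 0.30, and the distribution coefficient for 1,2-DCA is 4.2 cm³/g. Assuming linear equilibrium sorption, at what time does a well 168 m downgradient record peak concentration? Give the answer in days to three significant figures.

55500 days

Retardation factor R = 1 + ρ_b·K_d/n = 1 + 1.90 × 4.2/0.30 = 27.60.
Sorption retards both mechanisms: v_R = v/R = 0.002848 m/day, D_R = D/R = 0.02953 m²/day.
Peak time from v_R²t² + 2D_R t − x² = 0: t = (√(D_R² + v_R²x²) − D_R)/v_R².
√(D_R² + v_R²x²) = √(0.02953² + 0.002848² × 168²) = 0.4794; v_R² = 8.111e-06.
t = (0.4794 − 0.02953)/8.111e-06 = 55500 days.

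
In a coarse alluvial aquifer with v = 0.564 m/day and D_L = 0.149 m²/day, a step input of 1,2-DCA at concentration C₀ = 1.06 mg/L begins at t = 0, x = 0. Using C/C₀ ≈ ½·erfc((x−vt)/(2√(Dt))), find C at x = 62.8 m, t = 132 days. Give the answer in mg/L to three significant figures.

1.03 mg/L

For a continuous step input, C/C₀ ≈ ½·erfc((x−vt)/(2√(Dt))).
vt = 0.564 × 132 = 74.448 m and 2√(Dt) = 2√(0.149 × 132) = 8.870 m.
Argument (x−vt)/(2√(Dt)) = (62.8 − 74.448)/8.870 = -1.313; ½·erfc(-1.313) = 0.9683.
C = 1.06 × 0.9683 = 1.03 mg/L.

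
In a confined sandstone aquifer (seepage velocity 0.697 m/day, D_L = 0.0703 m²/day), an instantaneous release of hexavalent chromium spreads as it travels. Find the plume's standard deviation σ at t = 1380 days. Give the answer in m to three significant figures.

13.9 m

Dispersive spreading gives a Gaussian with σ² = 2Dt; advection only shifts the center.
σ = √(2 × 0.0703 × 1380) = 13.9 m.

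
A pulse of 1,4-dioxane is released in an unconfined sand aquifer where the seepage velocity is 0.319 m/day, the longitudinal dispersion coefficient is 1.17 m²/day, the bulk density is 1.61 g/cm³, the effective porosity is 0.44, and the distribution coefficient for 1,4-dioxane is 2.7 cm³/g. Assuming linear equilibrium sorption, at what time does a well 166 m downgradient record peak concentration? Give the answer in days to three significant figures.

5540 days

Retardation factor R = 1 + ρ_b·K_d/n = 1 + 1.61 × 2.7/0.44 = 10.88.
Sorption retards both mechanisms: v_R = v/R = 0.02932 m/day, D_R = D/R = 0.1075 m²/day.
Peak time from v_R²t² + 2D_R t − x² = 0: t = (√(D_R² + v_R²x²) − D_R)/v_R².
√(D_R² + v_R²x²) = √(0.1075² + 0.02932² × 166²) = 4.868; v_R² = 0.0008597.
t = (4.868 − 0.1075)/0.0008597 = 5540 days.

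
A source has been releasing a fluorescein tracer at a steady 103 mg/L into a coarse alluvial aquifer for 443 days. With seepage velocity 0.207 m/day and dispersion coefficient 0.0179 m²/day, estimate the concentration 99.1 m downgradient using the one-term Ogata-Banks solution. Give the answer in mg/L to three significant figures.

3.25 mg/L

For a continuous step input, C/C₀ ≈ ½·erfc((x−vt)/(2√(Dt))).
vt = 0.207 × 443 = 91.701 m and 2√(Dt) = 2√(0.0179 × 443) = 5.632 m.
Argument (x−vt)/(2√(Dt)) = (99.1 − 91.701)/5.632 = 1.314; ½·erfc(1.314) = 0.03156.
C = 103 × 0.03156 = 3.25 mg/L.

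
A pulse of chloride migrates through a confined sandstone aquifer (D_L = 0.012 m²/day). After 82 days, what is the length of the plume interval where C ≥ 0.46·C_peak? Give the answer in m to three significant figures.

The plume is Gaussian with σ = √(2Dt) = √(2 × 0.012 × 82) = 1.403 m.
C/C_peak = exp(−Δx²/(2σ²)) = 0.46 ⇒ Δx = σ·√(−2 ln 0.46) = 1.403 × 1.246 = 1.748 m.
Width = 2Δx = 3.50 m.

3.50 m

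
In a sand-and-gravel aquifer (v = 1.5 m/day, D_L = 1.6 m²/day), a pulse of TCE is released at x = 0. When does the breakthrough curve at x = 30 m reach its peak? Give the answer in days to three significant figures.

For the 1D instantaneous-source solution, setting ∂C/∂t = 0 at fixed x gives v²t² + 2Dt − x² = 0, so t = (√(D² + v²x²) − D)/v².
√(D² + v²x²) = √(1.6² + 1.5² × 30²) = 45.03; v² = 2.25.
t = (45.03 − 1.6)/2.25 = 19.3 days (vs. the pure-advection estimate x/v = 20.0 d).

19.3 days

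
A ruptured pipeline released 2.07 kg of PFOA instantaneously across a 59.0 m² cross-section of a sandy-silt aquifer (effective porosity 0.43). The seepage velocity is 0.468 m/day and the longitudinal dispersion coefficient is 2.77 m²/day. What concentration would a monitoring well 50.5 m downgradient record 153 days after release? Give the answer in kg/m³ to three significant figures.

For an instantaneous plane source, C(x,t) = M/(n_e·A·√(4πDt)) · exp(−(x−vt)²/(4Dt)), with n_e·A the pore (flow) area.
Plume center vt = 0.468 × 153 = 71.604 m, so the well at 50.5 m is 21.104 m upgradient of the peak.
√(4πDt) = 72.98 m, giving peak height M/(n_e·A·√(4πDt)) = 2.07/(0.43 × 59.0 × 72.98) = 0.001118 kg/m³.
(x−vt)²/(4Dt) = (-21.104)²/(4 × 2.77 × 153) = 0.2627; exp(−0.2627) = 0.7690.
C = 0.001118 × 0.7690 = 0.000860 kg/m³.

0.000860 kg/m³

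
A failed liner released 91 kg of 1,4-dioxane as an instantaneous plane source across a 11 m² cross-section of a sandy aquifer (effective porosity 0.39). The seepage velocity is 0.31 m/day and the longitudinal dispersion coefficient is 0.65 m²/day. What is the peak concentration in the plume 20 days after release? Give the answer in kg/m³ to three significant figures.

1.66 kg/m³

The peak of an instantaneous 1D plume sits at x = vt; there the Gaussian factor is 1 and C_max = M/(n_e·A·√(4πDt)), where n_e·A is the pore area the mass is dissolved in.
√(4πDt) = √(4π × 0.65 × 20) = 12.78 m, so C_max = 91/(0.39 × 11 × 12.78) = 1.66 kg/m³.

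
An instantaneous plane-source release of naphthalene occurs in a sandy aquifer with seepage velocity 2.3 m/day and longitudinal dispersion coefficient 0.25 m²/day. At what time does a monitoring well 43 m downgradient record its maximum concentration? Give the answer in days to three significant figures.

18.6 days

For the 1D instantaneous-source solution, setting ∂C/∂t = 0 at fixed x gives v²t² + 2Dt − x² = 0, so t = (√(D² + v²x²) − D)/v².
√(D² + v²x²) = √(0.25² + 2.3² × 43²) = 98.90; v² = 5.29.
t = (98.90 − 0.25)/5.29 = 18.6 days (vs. the pure-advection estimate x/v = 18.7 d).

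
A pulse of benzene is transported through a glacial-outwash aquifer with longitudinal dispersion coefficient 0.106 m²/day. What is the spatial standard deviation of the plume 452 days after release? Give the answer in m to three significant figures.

9.79 m

Dispersive spreading gives a Gaussian with σ² = 2Dt; advection only shifts the center.
σ = √(2 × 0.106 × 452) = 9.79 m.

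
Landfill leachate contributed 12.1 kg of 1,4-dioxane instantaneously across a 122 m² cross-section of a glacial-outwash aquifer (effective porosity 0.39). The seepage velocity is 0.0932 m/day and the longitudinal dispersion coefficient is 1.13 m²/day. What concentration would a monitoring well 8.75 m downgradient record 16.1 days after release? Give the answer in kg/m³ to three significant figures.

For an instantaneous plane source, C(x,t) = M/(n_e·A·√(4πDt)) · exp(−(x−vt)²/(4Dt)), with n_e·A the pore (flow) area.
Plume center vt = 0.0932 × 16.1 = 1.50052 m, so the well at 8.75 m is 7.24948 m downgradient of the peak.
√(4πDt) = 15.12 m, giving peak height M/(n_e·A·√(4πDt)) = 12.1/(0.39 × 122 × 15.12) = 0.01682 kg/m³.
(x−vt)²/(4Dt) = (7.24948)²/(4 × 1.13 × 16.1) = 0.7222; exp(−0.7222) = 0.4857.
C = 0.01682 × 0.4857 = 0.00817 kg/m³.

0.00817 kg/m³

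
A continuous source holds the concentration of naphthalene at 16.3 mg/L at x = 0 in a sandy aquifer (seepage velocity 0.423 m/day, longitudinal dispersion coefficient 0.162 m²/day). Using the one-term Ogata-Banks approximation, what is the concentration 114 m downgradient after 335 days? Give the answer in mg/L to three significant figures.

16.2 mg/L

For a continuous step input, C/C₀ ≈ ½·erfc((x−vt)/(2√(Dt))).
vt = 0.423 × 335 = 141.705 m and 2√(Dt) = 2√(0.162 × 335) = 14.73 m.
Argument (x−vt)/(2√(Dt)) = (114 − 141.705)/14.73 = -1.881; ½·erfc(-1.881) = 0.9961.
C = 16.3 × 0.9961 = 16.2 mg/L.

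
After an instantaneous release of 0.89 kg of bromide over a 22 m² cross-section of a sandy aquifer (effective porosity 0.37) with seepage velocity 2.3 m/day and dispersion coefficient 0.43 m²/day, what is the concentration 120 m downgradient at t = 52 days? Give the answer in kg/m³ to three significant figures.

For an instantaneous plane source, C(x,t) = M/(n_e·A·√(4πDt)) · exp(−(x−vt)²/(4Dt)), with n_e·A the pore (flow) area.
Plume center vt = 2.3 × 52 = 119.6 m, so the well at 120 m is 0.4 m downgradient of the peak.
√(4πDt) = 16.76 m, giving peak height M/(n_e·A·√(4πDt)) = 0.89/(0.37 × 22 × 16.76) = 0.006524 kg/m³.
(x−vt)²/(4Dt) = (0.4)²/(4 × 0.43 × 52) = 0.001789; exp(−0.001789) = 0.9982.
C = 0.006524 × 0.9982 = 0.00651 kg/m³.

0.00651 kg/m³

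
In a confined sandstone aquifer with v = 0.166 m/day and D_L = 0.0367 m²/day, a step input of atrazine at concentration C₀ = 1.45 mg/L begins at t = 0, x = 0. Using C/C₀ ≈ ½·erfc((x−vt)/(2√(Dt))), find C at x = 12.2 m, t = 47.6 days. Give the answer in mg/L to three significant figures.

0.0156 mg/L

For a continuous step input, C/C₀ ≈ ½·erfc((x−vt)/(2√(Dt))).
vt = 0.166 × 47.6 = 7.9016 m and 2√(Dt) = 2√(0.0367 × 47.6) = 2.643 m.
Argument (x−vt)/(2√(Dt)) = (12.2 − 7.9016)/2.643 = 1.626; ½·erfc(1.626) = 0.01074.
C = 1.45 × 0.01074 = 0.0156 mg/L.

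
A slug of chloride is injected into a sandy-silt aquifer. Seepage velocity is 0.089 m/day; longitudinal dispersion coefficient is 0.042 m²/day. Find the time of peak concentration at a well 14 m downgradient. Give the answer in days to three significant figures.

152 days

For the 1D instantaneous-source solution, setting ∂C/∂t = 0 at fixed x gives v²t² + 2Dt − x² = 0, so t = (√(D² + v²x²) − D)/v².
√(D² + v²x²) = √(0.042² + 0.089² × 14²) = 1.247; v² = 0.007921.
t = (1.247 − 0.042)/0.007921 = 152 days (vs. the pure-advection estimate x/v = 157 d).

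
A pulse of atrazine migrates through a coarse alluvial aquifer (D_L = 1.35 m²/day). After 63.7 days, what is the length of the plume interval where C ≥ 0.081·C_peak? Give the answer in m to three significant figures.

58.8 m

The plume is Gaussian with σ = √(2Dt) = √(2 × 1.35 × 63.7) = 13.11 m.
C/C_peak = exp(−Δx²/(2σ²)) = 0.081 ⇒ Δx = σ·√(−2 ln 0.081) = 13.11 × 2.242 = 29.39 m.
Width = 2Δx = 58.8 m.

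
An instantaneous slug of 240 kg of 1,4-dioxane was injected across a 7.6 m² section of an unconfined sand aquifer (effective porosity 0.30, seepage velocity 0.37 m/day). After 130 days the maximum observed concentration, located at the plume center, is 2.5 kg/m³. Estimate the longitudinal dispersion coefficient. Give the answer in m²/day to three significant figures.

1.09 m²/day

At the plume center C_max = M/(n_e·A·√(4πDt)), so D = M²/(4πt·(n_e·A·C_max)²).
n_e·A·C_max = 0.30 × 7.6 × 2.5 = 5.700 kg/m.
D = 240²/(4π × 130 × 5.700²) = 1.09 m²/day.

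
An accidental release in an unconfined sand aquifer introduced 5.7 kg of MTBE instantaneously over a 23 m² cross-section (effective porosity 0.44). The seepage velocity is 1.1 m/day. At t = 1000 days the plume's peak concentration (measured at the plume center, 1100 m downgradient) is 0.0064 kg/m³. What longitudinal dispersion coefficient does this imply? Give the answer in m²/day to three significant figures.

At the plume center C_max = M/(n_e·A·√(4πDt)), so D = M²/(4πt·(n_e·A·C_max)²).
n_e·A·C_max = 0.44 × 23 × 0.0064 = 0.06477 kg/m.
D = 5.7²/(4π × 1000 × 0.06477²) = 0.616 m²/day.

0.616 m²/day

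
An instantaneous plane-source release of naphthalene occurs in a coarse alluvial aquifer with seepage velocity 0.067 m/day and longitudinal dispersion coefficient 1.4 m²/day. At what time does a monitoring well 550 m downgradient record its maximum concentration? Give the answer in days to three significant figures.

For the 1D instantaneous-source solution, setting ∂C/∂t = 0 at fixed x gives v²t² + 2Dt − x² = 0, so t = (√(D² + v²x²) − D)/v².
√(D² + v²x²) = √(1.4² + 0.067² × 550²) = 36.88; v² = 0.004489.
t = (36.88 − 1.4)/0.004489 = 7900 days (vs. the pure-advection estimate x/v = 8210 d).

7900 days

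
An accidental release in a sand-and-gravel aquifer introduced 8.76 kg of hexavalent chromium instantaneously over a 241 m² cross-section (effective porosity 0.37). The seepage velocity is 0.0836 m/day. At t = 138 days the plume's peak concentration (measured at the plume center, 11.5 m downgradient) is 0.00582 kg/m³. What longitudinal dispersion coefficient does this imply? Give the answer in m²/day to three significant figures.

0.164 m²/day

At the plume center C_max = M/(n_e·A·√(4πDt)), so D = M²/(4πt·(n_e·A·C_max)²).
n_e·A·C_max = 0.37 × 241 × 0.00582 = 0.5190 kg/m.
D = 8.76²/(4π × 138 × 0.5190²) = 0.164 m²/day.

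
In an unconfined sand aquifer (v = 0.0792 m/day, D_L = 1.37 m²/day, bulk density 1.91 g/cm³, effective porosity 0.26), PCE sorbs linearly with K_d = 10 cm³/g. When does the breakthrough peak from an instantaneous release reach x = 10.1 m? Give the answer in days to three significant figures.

Retardation factor R = 1 + ρ_b·K_d/n = 1 + 1.91 × 10/0.26 = 74.46.
Sorption retards both mechanisms: v_R = v/R = 0.001064 m/day, D_R = D/R = 0.01840 m²/day.
Peak time from v_R²t² + 2D_R t − x² = 0: t = (√(D_R² + v_R²x²) − D_R)/v_R².
√(D_R² + v_R²x²) = √(0.01840² + 0.001064² × 10.1²) = 0.02131; v_R² = 1.132e-06.
t = (0.02131 − 0.01840)/1.132e-06 = 2570 days.

2570 days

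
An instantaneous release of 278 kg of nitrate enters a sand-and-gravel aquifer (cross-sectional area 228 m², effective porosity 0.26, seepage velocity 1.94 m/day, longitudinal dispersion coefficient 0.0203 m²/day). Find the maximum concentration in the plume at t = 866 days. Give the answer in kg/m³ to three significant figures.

0.316 kg/m³

The peak of an instantaneous 1D plume sits at x = vt; there the Gaussian factor is 1 and C_max = M/(n_e·A·√(4πDt)), where n_e·A is the pore area the mass is dissolved in.
√(4πDt) = √(4π × 0.0203 × 866) = 14.86 m, so C_max = 278/(0.26 × 228 × 14.86) = 0.316 kg/m³.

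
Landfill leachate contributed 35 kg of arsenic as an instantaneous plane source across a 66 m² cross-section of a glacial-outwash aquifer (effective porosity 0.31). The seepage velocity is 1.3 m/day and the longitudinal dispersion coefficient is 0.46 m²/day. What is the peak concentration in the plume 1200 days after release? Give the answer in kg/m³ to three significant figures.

The peak of an instantaneous 1D plume sits at x = vt; there the Gaussian factor is 1 and C_max = M/(n_e·A·√(4πDt)), where n_e·A is the pore area the mass is dissolved in.
√(4πDt) = √(4π × 0.46 × 1200) = 83.29 m, so C_max = 35/(0.31 × 66 × 83.29) = 0.0205 kg/m³.

0.0205 kg/m³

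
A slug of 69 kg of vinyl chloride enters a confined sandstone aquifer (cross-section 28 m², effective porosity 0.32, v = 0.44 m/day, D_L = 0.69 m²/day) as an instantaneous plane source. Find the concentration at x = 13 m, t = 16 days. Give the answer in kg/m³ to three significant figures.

0.292 kg/m³

For an instantaneous plane source, C(x,t) = M/(n_e·A·√(4πDt)) · exp(−(x−vt)²/(4Dt)), with n_e·A the pore (flow) area.
Plume center vt = 0.44 × 16 = 7.04 m, so the well at 13 m is 5.96 m downgradient of the peak.
√(4πDt) = 11.78 m, giving peak height M/(n_e·A·√(4πDt)) = 69/(0.32 × 28 × 11.78) = 0.6537 kg/m³.
(x−vt)²/(4Dt) = (5.96)²/(4 × 0.69 × 16) = 0.8044; exp(−0.8044) = 0.4474.
C = 0.6537 × 0.4474 = 0.292 kg/m³.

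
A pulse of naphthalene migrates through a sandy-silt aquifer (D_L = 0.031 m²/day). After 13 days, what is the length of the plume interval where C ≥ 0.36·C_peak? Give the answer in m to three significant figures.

2.57 m

The plume is Gaussian with σ = √(2Dt) = √(2 × 0.031 × 13) = 0.8978 m.
C/C_peak = exp(−Δx²/(2σ²)) = 0.36 ⇒ Δx = σ·√(−2 ln 0.36) = 0.8978 × 1.429 = 1.283 m.
Width = 2Δx = 2.57 m.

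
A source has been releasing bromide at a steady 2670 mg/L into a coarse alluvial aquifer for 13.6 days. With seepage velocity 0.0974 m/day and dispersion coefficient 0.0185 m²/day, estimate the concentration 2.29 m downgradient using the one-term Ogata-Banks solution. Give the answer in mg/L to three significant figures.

232 mg/L

For a continuous step input, C/C₀ ≈ ½·erfc((x−vt)/(2√(Dt))).
vt = 0.0974 × 13.6 = 1.32464 m and 2√(Dt) = 2√(0.0185 × 13.6) = 1.003 m.
Argument (x−vt)/(2√(Dt)) = (2.29 − 1.32464)/1.003 = 0.9625; ½·erfc(0.9625) = 0.08673.
C = 2670 × 0.08673 = 232 mg/L.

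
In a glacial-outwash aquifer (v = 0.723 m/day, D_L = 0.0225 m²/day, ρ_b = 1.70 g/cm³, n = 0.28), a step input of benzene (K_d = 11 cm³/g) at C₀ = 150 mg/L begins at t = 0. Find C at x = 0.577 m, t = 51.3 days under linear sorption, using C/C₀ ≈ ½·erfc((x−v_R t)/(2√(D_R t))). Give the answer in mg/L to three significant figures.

65.4 mg/L

Retardation factor R = 1 + ρ_b·K_d/n = 1 + 1.70 × 11/0.28 = 67.79.
Sorption retards both mechanisms: v_R = v/R = 0.01067 m/day, D_R = D/R = 0.0003319 m²/day.
v_R·t = 0.01067 × 51.3 = 0.547371 m; 2√(D_R t) = 0.2610 m; argument = (0.577 − 0.547371)/0.2610 = 0.1135.
C = C₀ × ½·erfc(0.1135) = 150 × 0.4362 = 65.4 mg/L.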